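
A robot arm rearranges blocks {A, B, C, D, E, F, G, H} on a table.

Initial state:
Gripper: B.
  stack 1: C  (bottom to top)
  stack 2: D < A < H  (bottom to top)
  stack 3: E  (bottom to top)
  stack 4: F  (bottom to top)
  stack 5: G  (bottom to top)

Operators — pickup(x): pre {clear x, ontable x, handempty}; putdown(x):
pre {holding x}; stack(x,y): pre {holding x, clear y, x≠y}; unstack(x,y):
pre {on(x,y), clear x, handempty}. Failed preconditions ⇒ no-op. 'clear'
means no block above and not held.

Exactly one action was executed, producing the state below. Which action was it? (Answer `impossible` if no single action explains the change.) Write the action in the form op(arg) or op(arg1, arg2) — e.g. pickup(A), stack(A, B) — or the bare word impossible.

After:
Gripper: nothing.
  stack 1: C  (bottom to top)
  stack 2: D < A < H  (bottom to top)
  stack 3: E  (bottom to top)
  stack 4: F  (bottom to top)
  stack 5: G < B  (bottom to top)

target: towers=[C; D/A/H; E; F; G/B] holding=-
        putdown(B) → towers=[B; C; D/A/H; E; F; G] holding=-
       stack(B, G) → towers=[C; D/A/H; E; F; G/B] holding=-  ← match
       stack(B, E) → towers=[C; D/A/H; E/B; F; G] holding=-
       stack(B, H) → towers=[C; D/A/H/B; E; F; G] holding=-
       stack(B, F) → towers=[C; D/A/H; E; F/B; G] holding=-
       stack(B, C) → towers=[C/B; D/A/H; E; F; G] holding=-

stack(B, G)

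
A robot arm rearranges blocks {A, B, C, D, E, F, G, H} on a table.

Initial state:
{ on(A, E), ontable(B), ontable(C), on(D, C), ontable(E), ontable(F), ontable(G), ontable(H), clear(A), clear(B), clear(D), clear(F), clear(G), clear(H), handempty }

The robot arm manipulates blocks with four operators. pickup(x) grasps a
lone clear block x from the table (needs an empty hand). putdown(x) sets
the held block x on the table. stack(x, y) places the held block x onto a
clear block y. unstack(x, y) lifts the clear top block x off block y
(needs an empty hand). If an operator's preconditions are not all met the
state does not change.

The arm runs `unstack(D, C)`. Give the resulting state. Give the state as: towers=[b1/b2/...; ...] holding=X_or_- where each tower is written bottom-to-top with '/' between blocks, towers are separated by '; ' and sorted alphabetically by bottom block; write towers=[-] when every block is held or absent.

towers=[B; C; E/A; F; G; H] holding=D

before: towers=[B; C/D; E/A; F; G; H] holding=-
pre[unstack(D, C)]: on(D,C) yes, clear(D) yes, handempty yes
all met → apply unstack(D, C)
after:  towers=[B; C; E/A; F; G; H] holding=D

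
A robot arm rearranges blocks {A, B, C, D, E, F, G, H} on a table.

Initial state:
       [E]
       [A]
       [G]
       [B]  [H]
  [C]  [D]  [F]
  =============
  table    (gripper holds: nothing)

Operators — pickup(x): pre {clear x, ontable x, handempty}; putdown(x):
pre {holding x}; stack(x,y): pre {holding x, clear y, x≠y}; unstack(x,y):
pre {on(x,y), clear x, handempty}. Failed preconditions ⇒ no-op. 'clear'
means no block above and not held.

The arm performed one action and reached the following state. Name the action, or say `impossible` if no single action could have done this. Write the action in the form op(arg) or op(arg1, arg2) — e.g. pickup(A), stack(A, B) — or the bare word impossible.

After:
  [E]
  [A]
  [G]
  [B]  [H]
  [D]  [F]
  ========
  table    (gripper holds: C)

pickup(C)

target: towers=[D/B/G/A/E; F/H] holding=C
     unstack(E, A) → towers=[C; D/B/G/A; F/H] holding=E
     unstack(H, F) → towers=[C; D/B/G/A/E; F] holding=H
         pickup(C) → towers=[D/B/G/A/E; F/H] holding=C  ← match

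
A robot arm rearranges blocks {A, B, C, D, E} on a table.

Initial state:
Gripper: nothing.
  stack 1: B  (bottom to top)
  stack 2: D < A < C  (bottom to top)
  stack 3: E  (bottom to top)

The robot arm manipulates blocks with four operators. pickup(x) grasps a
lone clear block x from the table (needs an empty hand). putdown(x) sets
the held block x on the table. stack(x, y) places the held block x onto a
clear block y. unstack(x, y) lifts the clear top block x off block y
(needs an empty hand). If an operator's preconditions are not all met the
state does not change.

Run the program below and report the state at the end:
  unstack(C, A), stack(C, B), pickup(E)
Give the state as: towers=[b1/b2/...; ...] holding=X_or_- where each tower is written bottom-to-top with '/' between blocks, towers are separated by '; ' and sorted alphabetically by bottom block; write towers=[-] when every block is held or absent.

towers=[B/C; D/A] holding=E

step 1 (unstack(C, A)): towers=[B; D/A; E] holding=C
step 2 (stack(C, B)): towers=[B/C; D/A; E] holding=-
step 3 (pickup(E)): towers=[B/C; D/A] holding=E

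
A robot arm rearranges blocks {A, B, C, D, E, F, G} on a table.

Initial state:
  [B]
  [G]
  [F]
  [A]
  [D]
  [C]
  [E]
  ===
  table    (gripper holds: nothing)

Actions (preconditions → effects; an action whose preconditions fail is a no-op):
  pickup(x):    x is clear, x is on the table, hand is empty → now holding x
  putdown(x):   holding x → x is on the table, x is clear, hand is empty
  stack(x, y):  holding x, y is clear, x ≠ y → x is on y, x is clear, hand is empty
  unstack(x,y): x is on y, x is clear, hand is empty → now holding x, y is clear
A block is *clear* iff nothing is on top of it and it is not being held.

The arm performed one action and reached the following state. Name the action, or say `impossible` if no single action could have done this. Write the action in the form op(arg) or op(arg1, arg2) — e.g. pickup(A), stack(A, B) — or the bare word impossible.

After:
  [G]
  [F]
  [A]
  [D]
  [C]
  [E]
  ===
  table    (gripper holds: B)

target: towers=[E/C/D/A/F/G] holding=B
     unstack(B, G) → towers=[E/C/D/A/F/G] holding=B  ← match

unstack(B, G)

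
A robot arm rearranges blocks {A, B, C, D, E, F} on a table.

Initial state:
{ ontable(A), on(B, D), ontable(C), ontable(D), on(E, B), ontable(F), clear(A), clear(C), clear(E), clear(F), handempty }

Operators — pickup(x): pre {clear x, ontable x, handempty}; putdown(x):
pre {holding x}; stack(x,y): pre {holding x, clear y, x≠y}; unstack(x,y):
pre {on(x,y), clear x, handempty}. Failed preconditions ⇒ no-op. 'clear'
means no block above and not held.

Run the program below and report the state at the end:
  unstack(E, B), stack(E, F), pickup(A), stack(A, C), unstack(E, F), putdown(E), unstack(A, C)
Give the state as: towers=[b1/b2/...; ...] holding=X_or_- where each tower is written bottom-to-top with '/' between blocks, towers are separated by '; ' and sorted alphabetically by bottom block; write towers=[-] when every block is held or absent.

towers=[C; D/B; E; F] holding=A

step 1 (unstack(E, B)): towers=[A; C; D/B; F] holding=E
step 2 (stack(E, F)): towers=[A; C; D/B; F/E] holding=-
step 3 (pickup(A)): towers=[C; D/B; F/E] holding=A
step 4 (stack(A, C)): towers=[C/A; D/B; F/E] holding=-
step 5 (unstack(E, F)): towers=[C/A; D/B; F] holding=E
step 6 (putdown(E)): towers=[C/A; D/B; E; F] holding=-
step 7 (unstack(A, C)): towers=[C; D/B; E; F] holding=A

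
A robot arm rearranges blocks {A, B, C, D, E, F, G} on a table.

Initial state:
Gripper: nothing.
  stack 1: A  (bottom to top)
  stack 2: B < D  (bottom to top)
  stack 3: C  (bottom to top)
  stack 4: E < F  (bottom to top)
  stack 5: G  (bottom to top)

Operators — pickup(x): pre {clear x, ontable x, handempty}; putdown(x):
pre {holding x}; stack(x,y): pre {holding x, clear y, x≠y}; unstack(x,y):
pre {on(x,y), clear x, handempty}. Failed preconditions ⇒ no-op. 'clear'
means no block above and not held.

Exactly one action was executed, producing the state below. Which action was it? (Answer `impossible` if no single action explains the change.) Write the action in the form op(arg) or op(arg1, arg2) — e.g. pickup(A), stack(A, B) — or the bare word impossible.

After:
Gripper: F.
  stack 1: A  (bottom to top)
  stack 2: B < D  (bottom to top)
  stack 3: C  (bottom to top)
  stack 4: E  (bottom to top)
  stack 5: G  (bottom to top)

unstack(F, E)

target: towers=[A; B/D; C; E; G] holding=F
     unstack(F, E) → towers=[A; B/D; C; E; G] holding=F  ← match
         pickup(G) → towers=[A; B/D; C; E/F] holding=G
     unstack(D, B) → towers=[A; B; C; E/F; G] holding=D
         pickup(A) → towers=[B/D; C; E/F; G] holding=A
         pickup(C) → towers=[A; B/D; E/F; G] holding=C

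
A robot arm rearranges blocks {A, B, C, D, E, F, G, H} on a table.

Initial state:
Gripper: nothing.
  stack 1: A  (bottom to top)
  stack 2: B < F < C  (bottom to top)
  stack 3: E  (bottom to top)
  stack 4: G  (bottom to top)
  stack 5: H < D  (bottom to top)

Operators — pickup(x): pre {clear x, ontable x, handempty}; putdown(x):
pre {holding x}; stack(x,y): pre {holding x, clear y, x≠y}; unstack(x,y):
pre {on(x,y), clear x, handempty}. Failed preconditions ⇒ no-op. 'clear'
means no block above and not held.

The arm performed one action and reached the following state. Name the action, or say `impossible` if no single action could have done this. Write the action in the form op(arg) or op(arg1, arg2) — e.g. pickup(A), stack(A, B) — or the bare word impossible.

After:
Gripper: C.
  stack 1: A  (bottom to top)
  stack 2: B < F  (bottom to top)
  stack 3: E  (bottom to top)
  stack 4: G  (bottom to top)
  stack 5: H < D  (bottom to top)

target: towers=[A; B/F; E; G; H/D] holding=C
         pickup(G) → towers=[A; B/F/C; E; H/D] holding=G
         pickup(A) → towers=[B/F/C; E; G; H/D] holding=A
         pickup(E) → towers=[A; B/F/C; G; H/D] holding=E
     unstack(D, H) → towers=[A; B/F/C; E; G; H] holding=D
     unstack(C, F) → towers=[A; B/F; E; G; H/D] holding=C  ← match

unstack(C, F)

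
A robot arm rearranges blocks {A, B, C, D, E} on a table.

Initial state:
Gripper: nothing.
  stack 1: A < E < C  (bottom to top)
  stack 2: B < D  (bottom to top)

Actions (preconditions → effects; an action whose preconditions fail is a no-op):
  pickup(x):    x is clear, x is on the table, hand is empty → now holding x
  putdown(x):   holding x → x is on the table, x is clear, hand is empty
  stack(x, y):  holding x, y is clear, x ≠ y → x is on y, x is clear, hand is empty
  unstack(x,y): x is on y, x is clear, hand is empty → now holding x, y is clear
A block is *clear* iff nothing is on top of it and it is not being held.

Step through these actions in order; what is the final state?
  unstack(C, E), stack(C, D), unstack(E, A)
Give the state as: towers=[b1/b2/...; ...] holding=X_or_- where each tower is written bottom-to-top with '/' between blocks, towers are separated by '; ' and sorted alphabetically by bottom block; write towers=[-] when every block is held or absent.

step 1 (unstack(C, E)): towers=[A/E; B/D] holding=C
step 2 (stack(C, D)): towers=[A/E; B/D/C] holding=-
step 3 (unstack(E, A)): towers=[A; B/D/C] holding=E

towers=[A; B/D/C] holding=E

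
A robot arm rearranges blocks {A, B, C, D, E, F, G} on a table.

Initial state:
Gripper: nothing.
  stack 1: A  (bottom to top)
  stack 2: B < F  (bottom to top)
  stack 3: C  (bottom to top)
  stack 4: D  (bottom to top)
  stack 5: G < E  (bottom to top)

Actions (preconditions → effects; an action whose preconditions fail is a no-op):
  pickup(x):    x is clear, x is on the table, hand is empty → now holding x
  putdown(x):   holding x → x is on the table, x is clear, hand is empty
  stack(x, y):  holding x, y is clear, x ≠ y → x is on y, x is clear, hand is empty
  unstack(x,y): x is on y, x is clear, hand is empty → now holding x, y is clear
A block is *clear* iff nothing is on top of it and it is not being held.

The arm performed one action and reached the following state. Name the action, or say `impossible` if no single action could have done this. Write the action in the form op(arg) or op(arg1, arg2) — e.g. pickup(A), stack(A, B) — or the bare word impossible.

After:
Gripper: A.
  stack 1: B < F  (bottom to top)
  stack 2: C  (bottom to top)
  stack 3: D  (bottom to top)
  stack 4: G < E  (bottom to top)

pickup(A)

target: towers=[B/F; C; D; G/E] holding=A
     unstack(F, B) → towers=[A; B; C; D; G/E] holding=F
         pickup(D) → towers=[A; B/F; C; G/E] holding=D
         pickup(A) → towers=[B/F; C; D; G/E] holding=A  ← match
     unstack(E, G) → towers=[A; B/F; C; D; G] holding=E
         pickup(C) → towers=[A; B/F; D; G/E] holding=C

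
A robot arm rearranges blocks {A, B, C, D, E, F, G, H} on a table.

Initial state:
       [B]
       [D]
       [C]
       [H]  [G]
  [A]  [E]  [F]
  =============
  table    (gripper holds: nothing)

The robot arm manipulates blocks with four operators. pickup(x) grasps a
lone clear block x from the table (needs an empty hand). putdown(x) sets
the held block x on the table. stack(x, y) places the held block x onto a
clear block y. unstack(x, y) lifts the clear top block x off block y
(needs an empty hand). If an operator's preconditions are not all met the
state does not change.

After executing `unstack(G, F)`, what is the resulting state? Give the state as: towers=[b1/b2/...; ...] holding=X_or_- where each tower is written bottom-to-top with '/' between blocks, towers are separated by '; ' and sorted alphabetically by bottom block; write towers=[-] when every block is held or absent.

towers=[A; E/H/C/D/B; F] holding=G

before: towers=[A; E/H/C/D/B; F/G] holding=-
pre[unstack(G, F)]: on(G,F) yes, clear(G) yes, handempty yes
all met → apply unstack(G, F)
after:  towers=[A; E/H/C/D/B; F] holding=G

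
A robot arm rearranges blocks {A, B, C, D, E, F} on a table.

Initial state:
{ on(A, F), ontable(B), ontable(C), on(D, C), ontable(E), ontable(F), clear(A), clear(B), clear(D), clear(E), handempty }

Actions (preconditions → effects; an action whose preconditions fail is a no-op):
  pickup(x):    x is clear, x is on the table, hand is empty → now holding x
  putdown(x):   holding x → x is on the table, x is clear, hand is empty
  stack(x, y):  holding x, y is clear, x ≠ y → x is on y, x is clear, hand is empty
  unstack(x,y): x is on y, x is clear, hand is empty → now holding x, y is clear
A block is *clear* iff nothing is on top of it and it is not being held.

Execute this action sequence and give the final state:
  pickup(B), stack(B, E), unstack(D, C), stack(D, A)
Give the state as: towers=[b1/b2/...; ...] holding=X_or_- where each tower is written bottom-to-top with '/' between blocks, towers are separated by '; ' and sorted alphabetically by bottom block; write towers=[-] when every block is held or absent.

towers=[C; E/B; F/A/D] holding=-

step 1 (pickup(B)): towers=[C/D; E; F/A] holding=B
step 2 (stack(B, E)): towers=[C/D; E/B; F/A] holding=-
step 3 (unstack(D, C)): towers=[C; E/B; F/A] holding=D
step 4 (stack(D, A)): towers=[C; E/B; F/A/D] holding=-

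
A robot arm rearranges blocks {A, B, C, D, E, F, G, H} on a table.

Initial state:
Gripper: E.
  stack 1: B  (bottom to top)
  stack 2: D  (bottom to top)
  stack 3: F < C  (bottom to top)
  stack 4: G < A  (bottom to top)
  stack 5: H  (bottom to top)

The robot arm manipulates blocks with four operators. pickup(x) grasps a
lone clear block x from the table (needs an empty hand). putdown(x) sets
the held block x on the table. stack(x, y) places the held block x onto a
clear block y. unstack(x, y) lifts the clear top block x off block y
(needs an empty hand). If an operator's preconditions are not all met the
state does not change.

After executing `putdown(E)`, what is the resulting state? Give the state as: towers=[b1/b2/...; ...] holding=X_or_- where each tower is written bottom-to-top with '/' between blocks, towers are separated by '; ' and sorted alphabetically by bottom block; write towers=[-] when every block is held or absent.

towers=[B; D; E; F/C; G/A; H] holding=-

before: towers=[B; D; F/C; G/A; H] holding=E
pre[putdown(E)]: holding(E) yes
all met → apply putdown(E)
after:  towers=[B; D; E; F/C; G/A; H] holding=-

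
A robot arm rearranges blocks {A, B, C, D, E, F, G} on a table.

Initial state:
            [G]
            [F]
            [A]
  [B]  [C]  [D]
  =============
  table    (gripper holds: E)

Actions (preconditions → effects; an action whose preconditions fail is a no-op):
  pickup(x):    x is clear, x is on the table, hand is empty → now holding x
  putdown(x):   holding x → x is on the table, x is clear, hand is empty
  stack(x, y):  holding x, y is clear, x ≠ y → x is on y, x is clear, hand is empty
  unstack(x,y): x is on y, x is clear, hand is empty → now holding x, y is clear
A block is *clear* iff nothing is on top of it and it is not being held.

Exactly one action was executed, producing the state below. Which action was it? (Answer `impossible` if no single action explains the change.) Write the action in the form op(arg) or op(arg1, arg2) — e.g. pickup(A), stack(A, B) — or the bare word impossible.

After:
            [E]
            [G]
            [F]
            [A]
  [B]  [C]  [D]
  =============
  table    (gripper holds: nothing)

target: towers=[B; C; D/A/F/G/E] holding=-
        putdown(E) → towers=[B; C; D/A/F/G; E] holding=-
       stack(E, B) → towers=[B/E; C; D/A/F/G] holding=-
       stack(E, G) → towers=[B; C; D/A/F/G/E] holding=-  ← match
       stack(E, C) → towers=[B; C/E; D/A/F/G] holding=-

stack(E, G)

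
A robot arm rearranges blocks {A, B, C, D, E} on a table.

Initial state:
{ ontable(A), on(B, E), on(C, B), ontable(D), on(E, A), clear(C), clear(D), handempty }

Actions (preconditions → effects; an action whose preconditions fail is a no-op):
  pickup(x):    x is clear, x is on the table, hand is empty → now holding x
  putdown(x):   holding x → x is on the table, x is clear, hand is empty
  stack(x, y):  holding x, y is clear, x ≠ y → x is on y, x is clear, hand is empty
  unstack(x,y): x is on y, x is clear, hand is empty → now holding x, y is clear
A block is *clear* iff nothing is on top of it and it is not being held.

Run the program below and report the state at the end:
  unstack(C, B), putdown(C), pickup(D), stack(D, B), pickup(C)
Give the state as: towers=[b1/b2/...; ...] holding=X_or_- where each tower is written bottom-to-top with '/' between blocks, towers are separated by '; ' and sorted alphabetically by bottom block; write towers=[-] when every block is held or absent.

towers=[A/E/B/D] holding=C

step 1 (unstack(C, B)): towers=[A/E/B; D] holding=C
step 2 (putdown(C)): towers=[A/E/B; C; D] holding=-
step 3 (pickup(D)): towers=[A/E/B; C] holding=D
step 4 (stack(D, B)): towers=[A/E/B/D; C] holding=-
step 5 (pickup(C)): towers=[A/E/B/D] holding=C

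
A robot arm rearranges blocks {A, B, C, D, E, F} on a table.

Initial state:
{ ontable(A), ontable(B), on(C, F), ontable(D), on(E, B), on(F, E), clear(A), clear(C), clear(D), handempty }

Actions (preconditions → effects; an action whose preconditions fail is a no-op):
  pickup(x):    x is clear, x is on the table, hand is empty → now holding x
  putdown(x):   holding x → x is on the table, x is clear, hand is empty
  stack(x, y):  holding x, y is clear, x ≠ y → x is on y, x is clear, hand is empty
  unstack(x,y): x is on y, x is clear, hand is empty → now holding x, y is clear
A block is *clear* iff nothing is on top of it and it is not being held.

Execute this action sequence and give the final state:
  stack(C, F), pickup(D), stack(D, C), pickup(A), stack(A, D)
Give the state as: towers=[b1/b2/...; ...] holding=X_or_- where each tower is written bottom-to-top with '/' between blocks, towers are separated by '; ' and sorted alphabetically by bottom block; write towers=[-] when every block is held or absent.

towers=[B/E/F/C/D/A] holding=-

step 1 (stack(C, F)) [no-op]: towers=[A; B/E/F/C; D] holding=-
step 2 (pickup(D)): towers=[A; B/E/F/C] holding=D
step 3 (stack(D, C)): towers=[A; B/E/F/C/D] holding=-
step 4 (pickup(A)): towers=[B/E/F/C/D] holding=A
step 5 (stack(A, D)): towers=[B/E/F/C/D/A] holding=-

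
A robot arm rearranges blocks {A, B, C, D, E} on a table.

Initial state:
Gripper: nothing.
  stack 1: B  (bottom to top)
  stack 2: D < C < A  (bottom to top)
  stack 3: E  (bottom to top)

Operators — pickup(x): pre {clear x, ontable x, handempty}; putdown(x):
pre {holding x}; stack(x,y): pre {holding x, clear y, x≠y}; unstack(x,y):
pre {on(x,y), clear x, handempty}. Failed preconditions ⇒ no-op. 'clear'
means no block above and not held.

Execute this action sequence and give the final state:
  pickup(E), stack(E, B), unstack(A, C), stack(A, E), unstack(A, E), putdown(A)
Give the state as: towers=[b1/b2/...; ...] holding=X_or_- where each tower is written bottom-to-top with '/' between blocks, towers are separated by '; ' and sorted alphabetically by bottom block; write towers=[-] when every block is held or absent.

towers=[A; B/E; D/C] holding=-

step 1 (pickup(E)): towers=[B; D/C/A] holding=E
step 2 (stack(E, B)): towers=[B/E; D/C/A] holding=-
step 3 (unstack(A, C)): towers=[B/E; D/C] holding=A
step 4 (stack(A, E)): towers=[B/E/A; D/C] holding=-
step 5 (unstack(A, E)): towers=[B/E; D/C] holding=A
step 6 (putdown(A)): towers=[A; B/E; D/C] holding=-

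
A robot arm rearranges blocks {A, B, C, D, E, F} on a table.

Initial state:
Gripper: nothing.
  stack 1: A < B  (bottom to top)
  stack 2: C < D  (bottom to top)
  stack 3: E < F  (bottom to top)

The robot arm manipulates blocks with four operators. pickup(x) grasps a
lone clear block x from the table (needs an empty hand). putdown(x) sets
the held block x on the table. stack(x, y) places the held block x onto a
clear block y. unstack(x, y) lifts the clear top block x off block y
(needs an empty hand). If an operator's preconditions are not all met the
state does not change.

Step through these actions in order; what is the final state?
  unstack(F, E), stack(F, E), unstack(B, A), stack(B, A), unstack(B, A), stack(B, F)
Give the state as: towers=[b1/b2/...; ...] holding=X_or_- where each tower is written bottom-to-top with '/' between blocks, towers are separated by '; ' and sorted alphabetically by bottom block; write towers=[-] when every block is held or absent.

step 1 (unstack(F, E)): towers=[A/B; C/D; E] holding=F
step 2 (stack(F, E)): towers=[A/B; C/D; E/F] holding=-
step 3 (unstack(B, A)): towers=[A; C/D; E/F] holding=B
step 4 (stack(B, A)): towers=[A/B; C/D; E/F] holding=-
step 5 (unstack(B, A)): towers=[A; C/D; E/F] holding=B
step 6 (stack(B, F)): towers=[A; C/D; E/F/B] holding=-

towers=[A; C/D; E/F/B] holding=-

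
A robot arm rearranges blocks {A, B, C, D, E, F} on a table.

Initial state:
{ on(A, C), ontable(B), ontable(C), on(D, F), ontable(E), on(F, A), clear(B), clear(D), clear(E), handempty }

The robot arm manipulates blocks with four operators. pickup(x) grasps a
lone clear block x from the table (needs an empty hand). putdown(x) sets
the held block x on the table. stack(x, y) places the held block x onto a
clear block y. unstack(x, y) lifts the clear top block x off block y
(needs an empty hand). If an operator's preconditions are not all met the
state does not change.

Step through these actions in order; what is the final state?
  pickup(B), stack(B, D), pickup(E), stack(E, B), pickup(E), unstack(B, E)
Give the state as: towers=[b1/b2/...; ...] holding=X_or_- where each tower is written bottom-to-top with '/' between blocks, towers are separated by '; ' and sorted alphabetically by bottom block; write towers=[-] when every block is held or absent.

towers=[C/A/F/D/B/E] holding=-

step 1 (pickup(B)): towers=[C/A/F/D; E] holding=B
step 2 (stack(B, D)): towers=[C/A/F/D/B; E] holding=-
step 3 (pickup(E)): towers=[C/A/F/D/B] holding=E
step 4 (stack(E, B)): towers=[C/A/F/D/B/E] holding=-
step 5 (pickup(E)) [no-op]: towers=[C/A/F/D/B/E] holding=-
step 6 (unstack(B, E)) [no-op]: towers=[C/A/F/D/B/E] holding=-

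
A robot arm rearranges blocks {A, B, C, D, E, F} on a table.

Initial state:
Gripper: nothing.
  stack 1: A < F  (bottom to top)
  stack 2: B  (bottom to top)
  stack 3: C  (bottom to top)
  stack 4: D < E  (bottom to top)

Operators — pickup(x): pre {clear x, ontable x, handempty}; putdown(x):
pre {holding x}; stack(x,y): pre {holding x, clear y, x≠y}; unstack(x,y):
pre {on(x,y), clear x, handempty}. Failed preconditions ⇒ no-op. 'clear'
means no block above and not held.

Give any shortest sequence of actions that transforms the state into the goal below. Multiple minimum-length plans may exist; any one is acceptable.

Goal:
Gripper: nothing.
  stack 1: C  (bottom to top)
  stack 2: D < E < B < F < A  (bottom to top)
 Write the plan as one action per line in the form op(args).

pickup(B)
stack(B, E)
unstack(F, A)
stack(F, B)
pickup(A)
stack(A, F)

step 1 (pickup(B)): towers=[A/F; C; D/E] holding=B
step 2 (stack(B, E)): towers=[A/F; C; D/E/B] holding=-
step 3 (unstack(F, A)): towers=[A; C; D/E/B] holding=F
step 4 (stack(F, B)): towers=[A; C; D/E/B/F] holding=-
step 5 (pickup(A)): towers=[C; D/E/B/F] holding=A
step 6 (stack(A, F)): towers=[C; D/E/B/F/A] holding=-
goal check: towers=[C; D/E/B/F/A] holding=- — reached (length 6, optimal by BFS)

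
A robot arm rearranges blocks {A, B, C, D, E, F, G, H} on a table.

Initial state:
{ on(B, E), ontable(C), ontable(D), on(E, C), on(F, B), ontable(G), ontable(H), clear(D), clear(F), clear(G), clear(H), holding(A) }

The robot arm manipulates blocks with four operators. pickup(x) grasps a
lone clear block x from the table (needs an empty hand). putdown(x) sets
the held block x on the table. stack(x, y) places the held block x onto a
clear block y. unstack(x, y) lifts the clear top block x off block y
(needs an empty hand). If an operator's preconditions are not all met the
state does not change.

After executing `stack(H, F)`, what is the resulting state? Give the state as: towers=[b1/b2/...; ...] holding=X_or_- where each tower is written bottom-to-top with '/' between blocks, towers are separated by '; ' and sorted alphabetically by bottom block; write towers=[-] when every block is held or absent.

towers=[C/E/B/F; D; G; H] holding=A

before: towers=[C/E/B/F; D; G; H] holding=A
pre[stack(H, F)]: holding(H) ✗, clear(F) ✓, H≠F ✓
holding(H) unmet → stack(H, F) is a no-op
after:  towers=[C/E/B/F; D; G; H] holding=A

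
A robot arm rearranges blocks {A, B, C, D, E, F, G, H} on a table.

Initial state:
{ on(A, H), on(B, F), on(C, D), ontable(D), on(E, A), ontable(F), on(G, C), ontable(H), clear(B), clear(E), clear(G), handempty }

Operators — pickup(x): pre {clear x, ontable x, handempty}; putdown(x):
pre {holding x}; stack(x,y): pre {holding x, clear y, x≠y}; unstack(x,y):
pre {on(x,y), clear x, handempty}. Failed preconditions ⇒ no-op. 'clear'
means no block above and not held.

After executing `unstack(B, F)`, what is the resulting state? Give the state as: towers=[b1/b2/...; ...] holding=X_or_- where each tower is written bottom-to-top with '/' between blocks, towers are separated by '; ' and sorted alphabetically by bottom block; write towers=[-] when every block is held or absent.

towers=[D/C/G; F; H/A/E] holding=B

before: towers=[D/C/G; F/B; H/A/E] holding=-
pre[unstack(B, F)]: on(B,F) yes, clear(B) yes, handempty yes
all met → apply unstack(B, F)
after:  towers=[D/C/G; F; H/A/E] holding=B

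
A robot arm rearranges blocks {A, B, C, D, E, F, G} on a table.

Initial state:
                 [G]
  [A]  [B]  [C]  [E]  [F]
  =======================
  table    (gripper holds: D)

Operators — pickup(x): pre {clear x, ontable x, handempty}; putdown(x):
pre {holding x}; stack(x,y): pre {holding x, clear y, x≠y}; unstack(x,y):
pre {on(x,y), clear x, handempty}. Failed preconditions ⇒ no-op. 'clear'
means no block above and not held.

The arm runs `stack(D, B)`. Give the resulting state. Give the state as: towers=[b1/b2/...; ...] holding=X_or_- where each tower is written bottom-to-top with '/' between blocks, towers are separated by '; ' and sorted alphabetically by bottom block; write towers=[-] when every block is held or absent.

towers=[A; B/D; C; E/G; F] holding=-

before: towers=[A; B; C; E/G; F] holding=D
pre[stack(D, B)]: holding(D) yes, clear(B) yes, D≠B yes
all met → apply stack(D, B)
after:  towers=[A; B/D; C; E/G; F] holding=-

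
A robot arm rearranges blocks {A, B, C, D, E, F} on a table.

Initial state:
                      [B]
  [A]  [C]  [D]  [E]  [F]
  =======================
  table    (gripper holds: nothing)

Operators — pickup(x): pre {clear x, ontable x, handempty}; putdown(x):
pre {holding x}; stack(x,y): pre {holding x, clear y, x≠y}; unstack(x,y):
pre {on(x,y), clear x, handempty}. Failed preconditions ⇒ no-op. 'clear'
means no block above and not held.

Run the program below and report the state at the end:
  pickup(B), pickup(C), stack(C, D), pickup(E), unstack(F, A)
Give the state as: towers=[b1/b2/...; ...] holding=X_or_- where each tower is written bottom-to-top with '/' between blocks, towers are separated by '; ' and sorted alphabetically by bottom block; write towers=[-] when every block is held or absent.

step 1 (pickup(B)) [no-op]: towers=[A; C; D; E; F/B] holding=-
step 2 (pickup(C)): towers=[A; D; E; F/B] holding=C
step 3 (stack(C, D)): towers=[A; D/C; E; F/B] holding=-
step 4 (pickup(E)): towers=[A; D/C; F/B] holding=E
step 5 (unstack(F, A)) [no-op]: towers=[A; D/C; F/B] holding=E

towers=[A; D/C; F/B] holding=E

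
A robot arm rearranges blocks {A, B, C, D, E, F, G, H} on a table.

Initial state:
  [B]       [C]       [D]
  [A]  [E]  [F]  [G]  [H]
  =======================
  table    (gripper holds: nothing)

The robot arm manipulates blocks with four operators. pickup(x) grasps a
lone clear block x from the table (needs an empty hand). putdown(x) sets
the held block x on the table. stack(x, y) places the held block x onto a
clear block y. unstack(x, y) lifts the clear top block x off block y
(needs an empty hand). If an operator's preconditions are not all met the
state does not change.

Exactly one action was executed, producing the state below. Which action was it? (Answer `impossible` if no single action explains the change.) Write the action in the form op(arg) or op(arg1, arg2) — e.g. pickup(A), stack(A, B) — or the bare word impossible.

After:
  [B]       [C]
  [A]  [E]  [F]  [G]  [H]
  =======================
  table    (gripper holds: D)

unstack(D, H)

target: towers=[A/B; E; F/C; G; H] holding=D
         pickup(G) → towers=[A/B; E; F/C; H/D] holding=G
         pickup(E) → towers=[A/B; F/C; G; H/D] holding=E
     unstack(B, A) → towers=[A; E; F/C; G; H/D] holding=B
     unstack(D, H) → towers=[A/B; E; F/C; G; H] holding=D  ← match
     unstack(C, F) → towers=[A/B; E; F; G; H/D] holding=C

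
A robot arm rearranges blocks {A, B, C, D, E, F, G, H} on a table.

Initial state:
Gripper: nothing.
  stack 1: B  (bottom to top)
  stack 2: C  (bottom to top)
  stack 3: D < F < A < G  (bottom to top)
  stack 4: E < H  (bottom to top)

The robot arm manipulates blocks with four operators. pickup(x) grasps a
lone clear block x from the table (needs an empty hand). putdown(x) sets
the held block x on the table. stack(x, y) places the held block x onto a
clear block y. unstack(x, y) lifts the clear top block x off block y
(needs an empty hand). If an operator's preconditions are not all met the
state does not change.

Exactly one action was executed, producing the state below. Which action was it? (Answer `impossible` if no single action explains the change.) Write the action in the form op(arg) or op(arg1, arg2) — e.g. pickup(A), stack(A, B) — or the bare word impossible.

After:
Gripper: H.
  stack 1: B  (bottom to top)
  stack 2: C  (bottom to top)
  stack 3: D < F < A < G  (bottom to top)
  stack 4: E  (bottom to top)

unstack(H, E)

target: towers=[B; C; D/F/A/G; E] holding=H
     unstack(G, A) → towers=[B; C; D/F/A; E/H] holding=G
     unstack(H, E) → towers=[B; C; D/F/A/G; E] holding=H  ← match
         pickup(B) → towers=[C; D/F/A/G; E/H] holding=B
         pickup(C) → towers=[B; D/F/A/G; E/H] holding=C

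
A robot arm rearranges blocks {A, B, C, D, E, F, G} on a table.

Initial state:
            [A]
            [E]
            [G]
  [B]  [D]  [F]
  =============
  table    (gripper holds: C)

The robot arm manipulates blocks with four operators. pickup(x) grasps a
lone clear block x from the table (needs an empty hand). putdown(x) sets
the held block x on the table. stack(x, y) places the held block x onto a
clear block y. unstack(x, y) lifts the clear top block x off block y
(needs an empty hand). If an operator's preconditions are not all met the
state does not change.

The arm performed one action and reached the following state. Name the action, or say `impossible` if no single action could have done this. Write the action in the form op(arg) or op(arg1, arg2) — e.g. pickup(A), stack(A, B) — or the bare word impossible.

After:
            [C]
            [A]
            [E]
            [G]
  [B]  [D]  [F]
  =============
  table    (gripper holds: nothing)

target: towers=[B; D; F/G/E/A/C] holding=-
        putdown(C) → towers=[B; C; D; F/G/E/A] holding=-
       stack(C, B) → towers=[B/C; D; F/G/E/A] holding=-
       stack(C, D) → towers=[B; D/C; F/G/E/A] holding=-
       stack(C, A) → towers=[B; D; F/G/E/A/C] holding=-  ← match

stack(C, A)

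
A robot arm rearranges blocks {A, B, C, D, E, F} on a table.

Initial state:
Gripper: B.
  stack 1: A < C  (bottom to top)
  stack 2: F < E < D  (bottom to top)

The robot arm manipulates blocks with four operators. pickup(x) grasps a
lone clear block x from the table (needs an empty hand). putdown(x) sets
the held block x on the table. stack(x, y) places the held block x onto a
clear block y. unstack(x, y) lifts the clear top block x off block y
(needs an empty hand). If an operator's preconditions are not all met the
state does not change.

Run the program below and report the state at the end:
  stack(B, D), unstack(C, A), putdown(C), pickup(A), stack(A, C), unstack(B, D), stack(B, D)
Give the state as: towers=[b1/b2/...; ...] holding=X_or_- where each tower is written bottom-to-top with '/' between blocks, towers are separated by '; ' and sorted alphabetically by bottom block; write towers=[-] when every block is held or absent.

towers=[C/A; F/E/D/B] holding=-

step 1 (stack(B, D)): towers=[A/C; F/E/D/B] holding=-
step 2 (unstack(C, A)): towers=[A; F/E/D/B] holding=C
step 3 (putdown(C)): towers=[A; C; F/E/D/B] holding=-
step 4 (pickup(A)): towers=[C; F/E/D/B] holding=A
step 5 (stack(A, C)): towers=[C/A; F/E/D/B] holding=-
step 6 (unstack(B, D)): towers=[C/A; F/E/D] holding=B
step 7 (stack(B, D)): towers=[C/A; F/E/D/B] holding=-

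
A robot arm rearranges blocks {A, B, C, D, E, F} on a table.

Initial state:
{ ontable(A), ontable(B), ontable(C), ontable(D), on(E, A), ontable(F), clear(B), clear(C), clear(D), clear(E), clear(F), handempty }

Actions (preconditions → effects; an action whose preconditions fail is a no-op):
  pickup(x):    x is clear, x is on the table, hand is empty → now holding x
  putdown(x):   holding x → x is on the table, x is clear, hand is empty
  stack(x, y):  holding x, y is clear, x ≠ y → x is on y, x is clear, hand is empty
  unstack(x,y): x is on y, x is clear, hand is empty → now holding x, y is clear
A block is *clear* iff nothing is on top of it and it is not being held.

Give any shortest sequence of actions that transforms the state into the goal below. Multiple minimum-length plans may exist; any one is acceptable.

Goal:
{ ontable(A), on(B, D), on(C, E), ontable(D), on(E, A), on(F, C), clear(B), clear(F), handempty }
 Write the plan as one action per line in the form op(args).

step 1 (pickup(B)): towers=[A/E; C; D; F] holding=B
step 2 (stack(B, D)): towers=[A/E; C; D/B; F] holding=-
step 3 (pickup(C)): towers=[A/E; D/B; F] holding=C
step 4 (stack(C, E)): towers=[A/E/C; D/B; F] holding=-
step 5 (pickup(F)): towers=[A/E/C; D/B] holding=F
step 6 (stack(F, C)): towers=[A/E/C/F; D/B] holding=-
goal check: towers=[A/E/C/F; D/B] holding=- — reached (length 6, optimal by BFS)

pickup(B)
stack(B, D)
pickup(C)
stack(C, E)
pickup(F)
stack(F, C)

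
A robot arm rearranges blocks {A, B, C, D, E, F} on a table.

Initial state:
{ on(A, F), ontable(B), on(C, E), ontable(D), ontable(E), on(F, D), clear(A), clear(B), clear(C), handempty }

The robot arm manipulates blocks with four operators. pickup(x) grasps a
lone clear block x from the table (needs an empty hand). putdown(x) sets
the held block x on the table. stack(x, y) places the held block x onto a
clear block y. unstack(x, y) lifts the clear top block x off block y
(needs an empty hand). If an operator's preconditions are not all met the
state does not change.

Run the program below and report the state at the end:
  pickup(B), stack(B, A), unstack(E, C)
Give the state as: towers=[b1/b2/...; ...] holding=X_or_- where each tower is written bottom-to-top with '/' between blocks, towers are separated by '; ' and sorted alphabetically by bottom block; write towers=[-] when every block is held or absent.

towers=[D/F/A/B; E/C] holding=-

step 1 (pickup(B)): towers=[D/F/A; E/C] holding=B
step 2 (stack(B, A)): towers=[D/F/A/B; E/C] holding=-
step 3 (unstack(E, C)) [no-op]: towers=[D/F/A/B; E/C] holding=-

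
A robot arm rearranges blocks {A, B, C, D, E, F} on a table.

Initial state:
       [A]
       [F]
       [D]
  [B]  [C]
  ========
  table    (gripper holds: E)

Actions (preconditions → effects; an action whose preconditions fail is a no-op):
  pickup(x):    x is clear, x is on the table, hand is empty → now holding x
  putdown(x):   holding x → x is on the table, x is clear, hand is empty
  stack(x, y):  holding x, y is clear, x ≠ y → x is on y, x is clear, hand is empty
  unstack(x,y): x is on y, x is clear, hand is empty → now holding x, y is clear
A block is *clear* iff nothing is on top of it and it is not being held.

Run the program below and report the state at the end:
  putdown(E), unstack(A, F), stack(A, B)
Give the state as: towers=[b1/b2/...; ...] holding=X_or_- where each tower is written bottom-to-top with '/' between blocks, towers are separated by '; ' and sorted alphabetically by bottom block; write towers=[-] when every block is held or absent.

step 1 (putdown(E)): towers=[B; C/D/F/A; E] holding=-
step 2 (unstack(A, F)): towers=[B; C/D/F; E] holding=A
step 3 (stack(A, B)): towers=[B/A; C/D/F; E] holding=-

towers=[B/A; C/D/F; E] holding=-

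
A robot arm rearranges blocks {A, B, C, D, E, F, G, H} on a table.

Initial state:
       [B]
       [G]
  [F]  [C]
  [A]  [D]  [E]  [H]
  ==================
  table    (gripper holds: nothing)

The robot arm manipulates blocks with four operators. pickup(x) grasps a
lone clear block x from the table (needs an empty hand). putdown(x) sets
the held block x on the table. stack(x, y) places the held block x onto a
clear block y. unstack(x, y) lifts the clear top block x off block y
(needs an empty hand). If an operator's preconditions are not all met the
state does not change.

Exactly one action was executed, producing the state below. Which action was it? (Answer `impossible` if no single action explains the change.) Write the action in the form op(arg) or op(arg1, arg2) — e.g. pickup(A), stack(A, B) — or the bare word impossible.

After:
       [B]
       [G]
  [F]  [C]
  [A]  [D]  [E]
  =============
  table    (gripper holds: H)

target: towers=[A/F; D/C/G/B; E] holding=H
         pickup(E) → towers=[A/F; D/C/G/B; H] holding=E
         pickup(H) → towers=[A/F; D/C/G/B; E] holding=H  ← match
     unstack(B, G) → towers=[A/F; D/C/G; E; H] holding=B
     unstack(F, A) → towers=[A; D/C/G/B; E; H] holding=F

pickup(H)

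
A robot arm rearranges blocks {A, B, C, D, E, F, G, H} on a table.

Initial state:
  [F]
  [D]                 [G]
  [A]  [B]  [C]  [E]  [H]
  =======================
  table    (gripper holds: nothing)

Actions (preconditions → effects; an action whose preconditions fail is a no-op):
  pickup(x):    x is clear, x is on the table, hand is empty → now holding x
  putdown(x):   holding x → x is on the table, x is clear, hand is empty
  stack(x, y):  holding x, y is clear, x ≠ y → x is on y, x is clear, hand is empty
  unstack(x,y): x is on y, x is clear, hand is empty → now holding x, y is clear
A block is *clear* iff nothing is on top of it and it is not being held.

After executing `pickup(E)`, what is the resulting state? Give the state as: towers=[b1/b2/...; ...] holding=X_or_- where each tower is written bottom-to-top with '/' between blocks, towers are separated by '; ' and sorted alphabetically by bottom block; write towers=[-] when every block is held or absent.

towers=[A/D/F; B; C; H/G] holding=E

before: towers=[A/D/F; B; C; E; H/G] holding=-
pre[pickup(E)]: clear(E) yes, ontable(E) yes, handempty yes
all met → apply pickup(E)
after:  towers=[A/D/F; B; C; H/G] holding=E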